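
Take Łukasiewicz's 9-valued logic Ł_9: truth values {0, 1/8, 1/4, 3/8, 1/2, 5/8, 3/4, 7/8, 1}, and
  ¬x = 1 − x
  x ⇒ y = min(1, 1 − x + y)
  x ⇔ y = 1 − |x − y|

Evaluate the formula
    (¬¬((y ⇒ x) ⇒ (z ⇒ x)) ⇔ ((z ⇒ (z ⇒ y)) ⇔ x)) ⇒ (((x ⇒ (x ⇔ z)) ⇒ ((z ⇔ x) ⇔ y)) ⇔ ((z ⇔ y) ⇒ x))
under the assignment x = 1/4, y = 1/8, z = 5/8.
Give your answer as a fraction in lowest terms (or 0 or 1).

1

y ⇒ x = 1/8 ⇒ 1/4 = 1
z ⇒ x = 5/8 ⇒ 1/4 = 5/8
(y ⇒ x) ⇒ (z ⇒ x) = 1 ⇒ 5/8 = 5/8
¬((y ⇒ x) ⇒ (z ⇒ x)) = ¬5/8 = 3/8
¬¬((y ⇒ x) ⇒ (z ⇒ x)) = ¬3/8 = 5/8
z ⇒ y = 5/8 ⇒ 1/8 = 1/2
z ⇒ (z ⇒ y) = 5/8 ⇒ 1/2 = 7/8
(z ⇒ (z ⇒ y)) ⇔ x = 7/8 ⇔ 1/4 = 3/8
¬¬((y ⇒ x) ⇒ (z ⇒ x)) ⇔ ((z ⇒ (z ⇒ y)) ⇔ x) = 5/8 ⇔ 3/8 = 3/4
x ⇔ z = 1/4 ⇔ 5/8 = 5/8
x ⇒ (x ⇔ z) = 1/4 ⇒ 5/8 = 1
z ⇔ x = 5/8 ⇔ 1/4 = 5/8
(z ⇔ x) ⇔ y = 5/8 ⇔ 1/8 = 1/2
(x ⇒ (x ⇔ z)) ⇒ ((z ⇔ x) ⇔ y) = 1 ⇒ 1/2 = 1/2
z ⇔ y = 5/8 ⇔ 1/8 = 1/2
(z ⇔ y) ⇒ x = 1/2 ⇒ 1/4 = 3/4
((x ⇒ (x ⇔ z)) ⇒ ((z ⇔ x) ⇔ y)) ⇔ ((z ⇔ y) ⇒ x) = 1/2 ⇔ 3/4 = 3/4
(¬¬((y ⇒ x) ⇒ (z ⇒ x)) ⇔ ((z ⇒ (z ⇒ y)) ⇔ x)) ⇒ (((x ⇒ (x ⇔ z)) ⇒ ((z ⇔ x) ⇔ y)) ⇔ ((z ⇔ y) ⇒ x)) = 3/4 ⇒ 3/4 = 1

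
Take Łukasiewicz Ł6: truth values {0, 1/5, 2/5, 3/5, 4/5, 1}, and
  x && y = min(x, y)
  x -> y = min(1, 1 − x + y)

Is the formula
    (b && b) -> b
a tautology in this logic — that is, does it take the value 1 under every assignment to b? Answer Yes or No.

b = 0 ↦ 1
b = 1/5 ↦ 1
b = 2/5 ↦ 1
b = 3/5 ↦ 1
b = 4/5 ↦ 1
b = 1 ↦ 1
Every assignment gives a value ≥ 1.

Yes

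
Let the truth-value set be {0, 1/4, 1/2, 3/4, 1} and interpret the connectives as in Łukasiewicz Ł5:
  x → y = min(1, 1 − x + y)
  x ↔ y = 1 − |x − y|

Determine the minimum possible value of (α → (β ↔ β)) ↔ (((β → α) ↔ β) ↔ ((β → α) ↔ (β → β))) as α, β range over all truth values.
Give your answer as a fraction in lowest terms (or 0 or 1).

0

Take α = 0, β = 0:
β ↔ β = 0 ↔ 0 = 1
α → (β ↔ β) = 0 → 1 = 1
β → α = 0 → 0 = 1
(β → α) ↔ β = 1 ↔ 0 = 0
β → α = 0 → 0 = 1
β → β = 0 → 0 = 1
(β → α) ↔ (β → β) = 1 ↔ 1 = 1
((β → α) ↔ β) ↔ ((β → α) ↔ (β → β)) = 0 ↔ 1 = 0
(α → (β ↔ β)) ↔ (((β → α) ↔ β) ↔ ((β → α) ↔ (β → β))) = 1 ↔ 0 = 0
No assignment yields a value below 0, so this is the minimum.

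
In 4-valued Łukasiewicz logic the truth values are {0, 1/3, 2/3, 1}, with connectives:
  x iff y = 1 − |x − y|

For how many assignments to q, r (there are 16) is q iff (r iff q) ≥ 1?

q = 0, r = 0 ↦ 0  <
q = 0, r = 1/3 ↦ 1/3  <
q = 0, r = 2/3 ↦ 2/3  <
q = 0, r = 1 ↦ 1  ≥
q = 1/3, r = 0 ↦ 2/3  <
q = 1/3, r = 1/3 ↦ 1/3  <
q = 1/3, r = 2/3 ↦ 2/3  <
q = 1/3, r = 1 ↦ 1  ≥
q = 2/3, r = 0 ↦ 2/3  <
q = 2/3, r = 1/3 ↦ 1  ≥
q = 2/3, r = 2/3 ↦ 2/3  <
q = 2/3, r = 1 ↦ 1  ≥
q = 1, r = 0 ↦ 0  <
q = 1, r = 1/3 ↦ 1/3  <
q = 1, r = 2/3 ↦ 2/3  <
q = 1, r = 1 ↦ 1  ≥
So 5 of the 16 assignments meet the threshold.

5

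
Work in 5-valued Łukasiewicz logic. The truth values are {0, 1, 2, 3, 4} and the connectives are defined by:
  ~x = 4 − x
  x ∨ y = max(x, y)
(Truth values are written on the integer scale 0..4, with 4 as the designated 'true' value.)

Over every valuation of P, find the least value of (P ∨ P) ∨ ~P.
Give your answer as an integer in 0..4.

2

Take P = 2:
P ∨ P = 2 ∨ 2 = 2
~P = ~2 = 2
(P ∨ P) ∨ ~P = 2 ∨ 2 = 2
No assignment yields a value below 2, so this is the minimum.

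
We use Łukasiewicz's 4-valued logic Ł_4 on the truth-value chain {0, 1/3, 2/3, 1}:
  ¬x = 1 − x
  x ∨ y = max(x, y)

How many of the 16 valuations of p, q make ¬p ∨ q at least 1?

p = 0, q = 0 ↦ 1  ≥
p = 0, q = 1/3 ↦ 1  ≥
p = 0, q = 2/3 ↦ 1  ≥
p = 0, q = 1 ↦ 1  ≥
p = 1/3, q = 0 ↦ 2/3  <
p = 1/3, q = 1/3 ↦ 2/3  <
p = 1/3, q = 2/3 ↦ 2/3  <
p = 1/3, q = 1 ↦ 1  ≥
p = 2/3, q = 0 ↦ 1/3  <
p = 2/3, q = 1/3 ↦ 1/3  <
p = 2/3, q = 2/3 ↦ 2/3  <
p = 2/3, q = 1 ↦ 1  ≥
p = 1, q = 0 ↦ 0  <
p = 1, q = 1/3 ↦ 1/3  <
p = 1, q = 2/3 ↦ 2/3  <
p = 1, q = 1 ↦ 1  ≥
So 7 of the 16 assignments meet the threshold.

7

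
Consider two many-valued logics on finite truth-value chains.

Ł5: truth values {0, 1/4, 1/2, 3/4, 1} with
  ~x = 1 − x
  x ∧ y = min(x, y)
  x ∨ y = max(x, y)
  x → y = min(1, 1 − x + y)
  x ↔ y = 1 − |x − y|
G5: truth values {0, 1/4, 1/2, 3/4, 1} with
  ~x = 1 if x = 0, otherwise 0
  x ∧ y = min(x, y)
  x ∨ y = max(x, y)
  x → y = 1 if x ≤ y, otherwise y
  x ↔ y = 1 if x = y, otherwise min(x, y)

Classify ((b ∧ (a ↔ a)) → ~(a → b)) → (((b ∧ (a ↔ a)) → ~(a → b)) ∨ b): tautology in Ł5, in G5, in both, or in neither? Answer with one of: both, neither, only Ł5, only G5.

both

In Ł5: every assignment gives 1 — tautology.
In G5: every assignment gives 1 — tautology.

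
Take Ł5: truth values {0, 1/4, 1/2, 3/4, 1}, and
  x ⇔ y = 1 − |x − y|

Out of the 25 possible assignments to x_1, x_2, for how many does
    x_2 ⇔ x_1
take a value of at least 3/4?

13

value 1: 5 assignments (counts)
value 3/4: 8 assignments (counts)
value 1/2: 6 assignments
value 1/4: 4 assignments
value 0: 2 assignments
So 13 of the 25 assignments meet the threshold.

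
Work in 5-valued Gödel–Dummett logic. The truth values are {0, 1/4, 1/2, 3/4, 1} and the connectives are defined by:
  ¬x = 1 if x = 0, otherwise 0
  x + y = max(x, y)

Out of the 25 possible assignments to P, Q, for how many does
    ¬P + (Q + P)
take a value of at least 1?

value 1: 13 assignments (counts)
value 3/4: 6 assignments
value 1/2: 4 assignments
value 1/4: 2 assignments
So 13 of the 25 assignments meet the threshold.

13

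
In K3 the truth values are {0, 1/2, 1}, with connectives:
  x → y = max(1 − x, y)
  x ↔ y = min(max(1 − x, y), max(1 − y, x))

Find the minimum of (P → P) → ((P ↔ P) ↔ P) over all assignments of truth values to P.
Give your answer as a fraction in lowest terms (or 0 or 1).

Take P = 0:
P → P = 0 → 0 = 1
P ↔ P = 0 ↔ 0 = 1
(P ↔ P) ↔ P = 1 ↔ 0 = 0
(P → P) → ((P ↔ P) ↔ P) = 1 → 0 = 0
No assignment yields a value below 0, so this is the minimum.

0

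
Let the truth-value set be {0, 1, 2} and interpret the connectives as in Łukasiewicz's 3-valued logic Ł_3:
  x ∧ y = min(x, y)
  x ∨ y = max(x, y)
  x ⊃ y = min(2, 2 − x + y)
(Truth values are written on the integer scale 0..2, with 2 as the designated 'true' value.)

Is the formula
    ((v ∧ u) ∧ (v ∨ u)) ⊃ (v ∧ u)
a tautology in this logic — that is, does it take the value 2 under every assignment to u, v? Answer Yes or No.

Yes

u = 0, v = 0 ↦ 2
u = 0, v = 1 ↦ 2
u = 0, v = 2 ↦ 2
u = 1, v = 0 ↦ 2
u = 1, v = 1 ↦ 2
u = 1, v = 2 ↦ 2
u = 2, v = 0 ↦ 2
u = 2, v = 1 ↦ 2
u = 2, v = 2 ↦ 2
Every assignment gives a value ≥ 2.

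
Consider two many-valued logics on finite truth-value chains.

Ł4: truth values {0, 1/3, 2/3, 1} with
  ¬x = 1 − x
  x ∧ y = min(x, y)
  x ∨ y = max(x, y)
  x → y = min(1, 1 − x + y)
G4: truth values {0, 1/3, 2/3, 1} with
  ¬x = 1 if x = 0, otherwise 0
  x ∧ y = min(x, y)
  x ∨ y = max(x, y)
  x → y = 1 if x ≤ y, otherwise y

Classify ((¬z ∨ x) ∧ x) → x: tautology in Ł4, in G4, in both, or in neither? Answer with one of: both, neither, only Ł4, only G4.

both

In Ł4: every assignment gives 1 — tautology.
In G4: every assignment gives 1 — tautology.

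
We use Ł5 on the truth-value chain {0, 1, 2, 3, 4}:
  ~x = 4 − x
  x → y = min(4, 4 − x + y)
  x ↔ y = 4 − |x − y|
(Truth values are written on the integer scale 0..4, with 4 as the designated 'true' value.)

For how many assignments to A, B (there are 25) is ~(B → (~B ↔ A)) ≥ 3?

2

value 4: 1 assignment (counts)
value 3: 1 assignment (counts)
value 2: 2 assignments
value 1: 2 assignments
value 0: 19 assignments
So 2 of the 25 assignments meet the threshold.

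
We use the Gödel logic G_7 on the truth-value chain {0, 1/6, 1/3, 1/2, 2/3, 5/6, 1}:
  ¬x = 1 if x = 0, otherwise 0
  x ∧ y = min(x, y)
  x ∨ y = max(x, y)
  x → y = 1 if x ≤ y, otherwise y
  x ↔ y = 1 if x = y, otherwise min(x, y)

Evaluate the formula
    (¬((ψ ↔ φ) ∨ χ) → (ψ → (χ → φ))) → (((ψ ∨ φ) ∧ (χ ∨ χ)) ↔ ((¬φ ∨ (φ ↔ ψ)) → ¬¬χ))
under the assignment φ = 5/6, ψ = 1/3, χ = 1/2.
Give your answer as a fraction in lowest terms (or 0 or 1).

1/2

ψ ↔ φ = 1/3 ↔ 5/6 = 1/3
(ψ ↔ φ) ∨ χ = 1/3 ∨ 1/2 = 1/2
¬((ψ ↔ φ) ∨ χ) = ¬1/2 = 0
χ → φ = 1/2 → 5/6 = 1
ψ → (χ → φ) = 1/3 → 1 = 1
¬((ψ ↔ φ) ∨ χ) → (ψ → (χ → φ)) = 0 → 1 = 1
ψ ∨ φ = 1/3 ∨ 5/6 = 5/6
χ ∨ χ = 1/2 ∨ 1/2 = 1/2
(ψ ∨ φ) ∧ (χ ∨ χ) = 5/6 ∧ 1/2 = 1/2
¬φ = ¬5/6 = 0
φ ↔ ψ = 5/6 ↔ 1/3 = 1/3
¬φ ∨ (φ ↔ ψ) = 0 ∨ 1/3 = 1/3
¬χ = ¬1/2 = 0
¬¬χ = ¬0 = 1
(¬φ ∨ (φ ↔ ψ)) → ¬¬χ = 1/3 → 1 = 1
((ψ ∨ φ) ∧ (χ ∨ χ)) ↔ ((¬φ ∨ (φ ↔ ψ)) → ¬¬χ) = 1/2 ↔ 1 = 1/2
(¬((ψ ↔ φ) ∨ χ) → (ψ → (χ → φ))) → (((ψ ∨ φ) ∧ (χ ∨ χ)) ↔ ((¬φ ∨ (φ ↔ ψ)) → ¬¬χ)) = 1 → 1/2 = 1/2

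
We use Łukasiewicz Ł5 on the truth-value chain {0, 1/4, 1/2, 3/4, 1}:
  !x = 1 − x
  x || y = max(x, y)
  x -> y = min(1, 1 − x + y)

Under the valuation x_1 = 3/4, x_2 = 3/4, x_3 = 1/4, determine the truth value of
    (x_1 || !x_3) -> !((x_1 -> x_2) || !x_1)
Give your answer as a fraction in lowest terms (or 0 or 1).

!x_3 = !1/4 = 3/4
x_1 || !x_3 = 3/4 || 3/4 = 3/4
x_1 -> x_2 = 3/4 -> 3/4 = 1
!x_1 = !3/4 = 1/4
(x_1 -> x_2) || !x_1 = 1 || 1/4 = 1
!((x_1 -> x_2) || !x_1) = !1 = 0
(x_1 || !x_3) -> !((x_1 -> x_2) || !x_1) = 3/4 -> 0 = 1/4

1/4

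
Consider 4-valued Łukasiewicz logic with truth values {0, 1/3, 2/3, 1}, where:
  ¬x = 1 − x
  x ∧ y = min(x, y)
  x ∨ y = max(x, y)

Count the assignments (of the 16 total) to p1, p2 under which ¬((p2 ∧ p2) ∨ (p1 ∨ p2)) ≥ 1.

p1 = 0, p2 = 0 ↦ 1  ≥
p1 = 0, p2 = 1/3 ↦ 2/3  <
p1 = 0, p2 = 2/3 ↦ 1/3  <
p1 = 0, p2 = 1 ↦ 0  <
p1 = 1/3, p2 = 0 ↦ 2/3  <
p1 = 1/3, p2 = 1/3 ↦ 2/3  <
p1 = 1/3, p2 = 2/3 ↦ 1/3  <
p1 = 1/3, p2 = 1 ↦ 0  <
p1 = 2/3, p2 = 0 ↦ 1/3  <
p1 = 2/3, p2 = 1/3 ↦ 1/3  <
p1 = 2/3, p2 = 2/3 ↦ 1/3  <
p1 = 2/3, p2 = 1 ↦ 0  <
p1 = 1, p2 = 0 ↦ 0  <
p1 = 1, p2 = 1/3 ↦ 0  <
p1 = 1, p2 = 2/3 ↦ 0  <
p1 = 1, p2 = 1 ↦ 0  <
So 1 of the 16 assignments meets the threshold.

1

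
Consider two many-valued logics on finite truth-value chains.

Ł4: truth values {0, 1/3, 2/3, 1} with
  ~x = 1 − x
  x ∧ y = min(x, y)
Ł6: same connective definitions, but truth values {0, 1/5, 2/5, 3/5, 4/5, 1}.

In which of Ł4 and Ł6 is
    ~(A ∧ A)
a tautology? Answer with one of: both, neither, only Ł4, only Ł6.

In Ł4: at A = 1/3 the value is 2/3 — not a tautology.
In Ł6: at A = 1/5 the value is 4/5 — not a tautology.

neither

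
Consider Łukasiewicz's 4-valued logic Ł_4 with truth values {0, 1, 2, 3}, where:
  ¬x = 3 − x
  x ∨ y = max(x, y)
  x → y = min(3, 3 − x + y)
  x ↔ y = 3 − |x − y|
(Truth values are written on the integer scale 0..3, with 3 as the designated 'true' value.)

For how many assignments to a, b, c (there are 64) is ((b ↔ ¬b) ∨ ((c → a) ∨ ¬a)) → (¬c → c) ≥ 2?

48

value 3: 32 assignments (counts)
value 2: 16 assignments (counts)
value 0: 16 assignments
So 48 of the 64 assignments meet the threshold.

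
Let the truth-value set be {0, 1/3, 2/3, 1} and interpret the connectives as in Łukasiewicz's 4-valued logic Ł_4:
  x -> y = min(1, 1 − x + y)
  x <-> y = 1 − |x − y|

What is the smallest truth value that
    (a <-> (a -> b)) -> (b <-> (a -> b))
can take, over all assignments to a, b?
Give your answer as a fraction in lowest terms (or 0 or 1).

2/3

Take a = 1/3, b = 0:
a -> b = 1/3 -> 0 = 2/3
a <-> (a -> b) = 1/3 <-> 2/3 = 2/3
a -> b = 1/3 -> 0 = 2/3
b <-> (a -> b) = 0 <-> 2/3 = 1/3
(a <-> (a -> b)) -> (b <-> (a -> b)) = 2/3 -> 1/3 = 2/3
No assignment yields a value below 2/3, so this is the minimum.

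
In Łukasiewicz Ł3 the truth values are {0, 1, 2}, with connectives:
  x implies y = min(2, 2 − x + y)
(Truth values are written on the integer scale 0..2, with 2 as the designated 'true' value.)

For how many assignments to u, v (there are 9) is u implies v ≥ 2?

u = 0, v = 0 ↦ 2  ≥
u = 0, v = 1 ↦ 2  ≥
u = 0, v = 2 ↦ 2  ≥
u = 1, v = 0 ↦ 1  <
u = 1, v = 1 ↦ 2  ≥
u = 1, v = 2 ↦ 2  ≥
u = 2, v = 0 ↦ 0  <
u = 2, v = 1 ↦ 1  <
u = 2, v = 2 ↦ 2  ≥
So 6 of the 9 assignments meet the threshold.

6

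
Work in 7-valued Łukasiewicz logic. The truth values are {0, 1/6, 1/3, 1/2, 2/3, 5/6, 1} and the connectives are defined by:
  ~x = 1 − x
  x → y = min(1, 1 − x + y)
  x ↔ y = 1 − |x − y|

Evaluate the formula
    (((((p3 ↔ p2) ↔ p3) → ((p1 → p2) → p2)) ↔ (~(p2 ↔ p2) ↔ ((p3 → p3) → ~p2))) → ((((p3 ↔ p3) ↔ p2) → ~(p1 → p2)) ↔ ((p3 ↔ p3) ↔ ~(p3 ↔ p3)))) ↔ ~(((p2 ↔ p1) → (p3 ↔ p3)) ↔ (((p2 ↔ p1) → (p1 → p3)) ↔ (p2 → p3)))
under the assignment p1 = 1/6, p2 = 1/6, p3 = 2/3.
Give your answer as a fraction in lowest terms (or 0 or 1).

p3 ↔ p2 = 2/3 ↔ 1/6 = 1/2
(p3 ↔ p2) ↔ p3 = 1/2 ↔ 2/3 = 5/6
p1 → p2 = 1/6 → 1/6 = 1
(p1 → p2) → p2 = 1 → 1/6 = 1/6
((p3 ↔ p2) ↔ p3) → ((p1 → p2) → p2) = 5/6 → 1/6 = 1/3
p2 ↔ p2 = 1/6 ↔ 1/6 = 1
~(p2 ↔ p2) = ~1 = 0
p3 → p3 = 2/3 → 2/3 = 1
~p2 = ~1/6 = 5/6
(p3 → p3) → ~p2 = 1 → 5/6 = 5/6
~(p2 ↔ p2) ↔ ((p3 → p3) → ~p2) = 0 ↔ 5/6 = 1/6
(((p3 ↔ p2) ↔ p3) → ((p1 → p2) → p2)) ↔ (~(p2 ↔ p2) ↔ ((p3 → p3) → ~p2)) = 1/3 ↔ 1/6 = 5/6
p3 ↔ p3 = 2/3 ↔ 2/3 = 1
(p3 ↔ p3) ↔ p2 = 1 ↔ 1/6 = 1/6
p1 → p2 = 1/6 → 1/6 = 1
~(p1 → p2) = ~1 = 0
((p3 ↔ p3) ↔ p2) → ~(p1 → p2) = 1/6 → 0 = 5/6
p3 ↔ p3 = 2/3 ↔ 2/3 = 1
p3 ↔ p3 = 2/3 ↔ 2/3 = 1
~(p3 ↔ p3) = ~1 = 0
(p3 ↔ p3) ↔ ~(p3 ↔ p3) = 1 ↔ 0 = 0
(((p3 ↔ p3) ↔ p2) → ~(p1 → p2)) ↔ ((p3 ↔ p3) ↔ ~(p3 ↔ p3)) = 5/6 ↔ 0 = 1/6
((((p3 ↔ p2) ↔ p3) → ((p1 → p2) → p2)) ↔ (~(p2 ↔ p2) ↔ ((p3 → p3) → ~p2))) → ((((p3 ↔ p3) ↔ p2) → ~(p1 → p2)) ↔ ((p3 ↔ p3) ↔ ~(p3 ↔ p3))) = 5/6 → 1/6 = 1/3
p2 ↔ p1 = 1/6 ↔ 1/6 = 1
p3 ↔ p3 = 2/3 ↔ 2/3 = 1
(p2 ↔ p1) → (p3 ↔ p3) = 1 → 1 = 1
p2 ↔ p1 = 1/6 ↔ 1/6 = 1
p1 → p3 = 1/6 → 2/3 = 1
(p2 ↔ p1) → (p1 → p3) = 1 → 1 = 1
p2 → p3 = 1/6 → 2/3 = 1
((p2 ↔ p1) → (p1 → p3)) ↔ (p2 → p3) = 1 ↔ 1 = 1
((p2 ↔ p1) → (p3 ↔ p3)) ↔ (((p2 ↔ p1) → (p1 → p3)) ↔ (p2 → p3)) = 1 ↔ 1 = 1
~(((p2 ↔ p1) → (p3 ↔ p3)) ↔ (((p2 ↔ p1) → (p1 → p3)) ↔ (p2 → p3))) = ~1 = 0
(((((p3 ↔ p2) ↔ p3) → ((p1 → p2) → p2)) ↔ (~(p2 ↔ p2) ↔ ((p3 → p3) → ~p2))) → ((((p3 ↔ p3) ↔ p2) → ~(p1 → p2)) ↔ ((p3 ↔ p3) ↔ ~(p3 ↔ p3)))) ↔ ~(((p2 ↔ p1) → (p3 ↔ p3)) ↔ (((p2 ↔ p1) → (p1 → p3)) ↔ (p2 → p3))) = 1/3 ↔ 0 = 2/3

2/3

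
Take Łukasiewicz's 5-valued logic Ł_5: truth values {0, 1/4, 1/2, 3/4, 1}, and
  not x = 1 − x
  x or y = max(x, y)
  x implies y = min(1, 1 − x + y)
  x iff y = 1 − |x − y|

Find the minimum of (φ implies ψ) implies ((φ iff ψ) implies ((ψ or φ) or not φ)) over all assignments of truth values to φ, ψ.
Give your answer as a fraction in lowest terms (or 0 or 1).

1/2

Take φ = 1/2, ψ = 1/2:
φ implies ψ = 1/2 implies 1/2 = 1
φ iff ψ = 1/2 iff 1/2 = 1
ψ or φ = 1/2 or 1/2 = 1/2
not φ = not 1/2 = 1/2
(ψ or φ) or not φ = 1/2 or 1/2 = 1/2
(φ iff ψ) implies ((ψ or φ) or not φ) = 1 implies 1/2 = 1/2
(φ implies ψ) implies ((φ iff ψ) implies ((ψ or φ) or not φ)) = 1 implies 1/2 = 1/2
No assignment yields a value below 1/2, so this is the minimum.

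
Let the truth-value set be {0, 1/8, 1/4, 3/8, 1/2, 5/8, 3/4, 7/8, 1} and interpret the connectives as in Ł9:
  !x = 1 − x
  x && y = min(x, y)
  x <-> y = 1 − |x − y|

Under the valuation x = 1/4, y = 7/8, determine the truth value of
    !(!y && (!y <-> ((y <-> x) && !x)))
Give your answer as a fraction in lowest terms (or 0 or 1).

7/8

!y = !7/8 = 1/8
!y = !7/8 = 1/8
y <-> x = 7/8 <-> 1/4 = 3/8
!x = !1/4 = 3/4
(y <-> x) && !x = 3/8 && 3/4 = 3/8
!y <-> ((y <-> x) && !x) = 1/8 <-> 3/8 = 3/4
!y && (!y <-> ((y <-> x) && !x)) = 1/8 && 3/4 = 1/8
!(!y && (!y <-> ((y <-> x) && !x))) = !1/8 = 7/8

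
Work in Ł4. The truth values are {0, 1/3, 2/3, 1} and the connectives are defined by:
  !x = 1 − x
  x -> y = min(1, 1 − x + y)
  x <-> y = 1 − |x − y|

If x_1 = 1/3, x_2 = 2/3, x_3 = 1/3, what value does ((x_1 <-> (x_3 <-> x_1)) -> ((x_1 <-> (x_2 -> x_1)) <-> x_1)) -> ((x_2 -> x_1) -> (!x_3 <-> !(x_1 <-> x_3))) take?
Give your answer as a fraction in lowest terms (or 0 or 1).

2/3

x_3 <-> x_1 = 1/3 <-> 1/3 = 1
x_1 <-> (x_3 <-> x_1) = 1/3 <-> 1 = 1/3
x_2 -> x_1 = 2/3 -> 1/3 = 2/3
x_1 <-> (x_2 -> x_1) = 1/3 <-> 2/3 = 2/3
(x_1 <-> (x_2 -> x_1)) <-> x_1 = 2/3 <-> 1/3 = 2/3
(x_1 <-> (x_3 <-> x_1)) -> ((x_1 <-> (x_2 -> x_1)) <-> x_1) = 1/3 -> 2/3 = 1
x_2 -> x_1 = 2/3 -> 1/3 = 2/3
!x_3 = !1/3 = 2/3
x_1 <-> x_3 = 1/3 <-> 1/3 = 1
!(x_1 <-> x_3) = !1 = 0
!x_3 <-> !(x_1 <-> x_3) = 2/3 <-> 0 = 1/3
(x_2 -> x_1) -> (!x_3 <-> !(x_1 <-> x_3)) = 2/3 -> 1/3 = 2/3
((x_1 <-> (x_3 <-> x_1)) -> ((x_1 <-> (x_2 -> x_1)) <-> x_1)) -> ((x_2 -> x_1) -> (!x_3 <-> !(x_1 <-> x_3))) = 1 -> 2/3 = 2/3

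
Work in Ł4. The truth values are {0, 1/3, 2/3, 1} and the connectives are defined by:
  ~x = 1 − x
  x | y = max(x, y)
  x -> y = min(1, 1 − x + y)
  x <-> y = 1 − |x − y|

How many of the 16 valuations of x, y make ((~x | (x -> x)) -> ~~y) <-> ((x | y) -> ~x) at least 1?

3

x = 0, y = 0 ↦ 0  <
x = 0, y = 1/3 ↦ 1/3  <
x = 0, y = 2/3 ↦ 2/3  <
x = 0, y = 1 ↦ 1  ≥
x = 1/3, y = 0 ↦ 0  <
x = 1/3, y = 1/3 ↦ 1/3  <
x = 1/3, y = 2/3 ↦ 2/3  <
x = 1/3, y = 1 ↦ 2/3  <
x = 2/3, y = 0 ↦ 1/3  <
x = 2/3, y = 1/3 ↦ 2/3  <
x = 2/3, y = 2/3 ↦ 1  ≥
x = 2/3, y = 1 ↦ 1/3  <
x = 1, y = 0 ↦ 1  ≥
x = 1, y = 1/3 ↦ 2/3  <
x = 1, y = 2/3 ↦ 1/3  <
x = 1, y = 1 ↦ 0  <
So 3 of the 16 assignments meet the threshold.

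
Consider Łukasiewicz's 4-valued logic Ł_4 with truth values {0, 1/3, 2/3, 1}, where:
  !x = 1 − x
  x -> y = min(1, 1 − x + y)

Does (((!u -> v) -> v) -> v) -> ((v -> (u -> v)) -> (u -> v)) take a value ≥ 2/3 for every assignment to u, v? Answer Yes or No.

No

Counterexample: take u = 1, v = 0.
!u = !1 = 0
!u -> v = 0 -> 0 = 1
(!u -> v) -> v = 1 -> 0 = 0
((!u -> v) -> v) -> v = 0 -> 0 = 1
u -> v = 1 -> 0 = 0
v -> (u -> v) = 0 -> 0 = 1
u -> v = 1 -> 0 = 0
(v -> (u -> v)) -> (u -> v) = 1 -> 0 = 0
(((!u -> v) -> v) -> v) -> ((v -> (u -> v)) -> (u -> v)) = 1 -> 0 = 0
This gives 0, which is below 2/3.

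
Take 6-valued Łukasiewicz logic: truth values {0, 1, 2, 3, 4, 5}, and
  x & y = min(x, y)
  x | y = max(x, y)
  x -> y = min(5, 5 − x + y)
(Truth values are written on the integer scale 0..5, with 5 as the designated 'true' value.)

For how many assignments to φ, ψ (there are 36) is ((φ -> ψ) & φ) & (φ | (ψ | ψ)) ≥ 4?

5

value 5: 1 assignment (counts)
value 4: 4 assignments (counts)
value 3: 7 assignments
value 2: 9 assignments
value 1: 8 assignments
value 0: 7 assignments
So 5 of the 36 assignments meet the threshold.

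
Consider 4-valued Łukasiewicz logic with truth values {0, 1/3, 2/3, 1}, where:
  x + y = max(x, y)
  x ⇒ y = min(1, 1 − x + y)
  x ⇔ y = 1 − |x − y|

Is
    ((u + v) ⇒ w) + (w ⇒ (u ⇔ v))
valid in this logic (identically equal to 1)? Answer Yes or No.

Counterexample: take u = 0, v = 1, w = 1/3.
u + v = 0 + 1 = 1
(u + v) ⇒ w = 1 ⇒ 1/3 = 1/3
u ⇔ v = 0 ⇔ 1 = 0
w ⇒ (u ⇔ v) = 1/3 ⇒ 0 = 2/3
((u + v) ⇒ w) + (w ⇒ (u ⇔ v)) = 1/3 + 2/3 = 2/3
This gives 2/3 ≠ 1.

No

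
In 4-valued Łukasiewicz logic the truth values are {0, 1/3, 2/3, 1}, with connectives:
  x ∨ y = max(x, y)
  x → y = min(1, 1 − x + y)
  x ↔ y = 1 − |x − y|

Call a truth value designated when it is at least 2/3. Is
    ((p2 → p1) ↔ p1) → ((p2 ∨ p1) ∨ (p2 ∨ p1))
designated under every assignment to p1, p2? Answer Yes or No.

Yes

p1 = 0, p2 = 0 ↦ 1
p1 = 0, p2 = 1/3 ↦ 1
p1 = 0, p2 = 2/3 ↦ 1
p1 = 0, p2 = 1 ↦ 1
p1 = 1/3, p2 = 0 ↦ 1
p1 = 1/3, p2 = 1/3 ↦ 1
p1 = 1/3, p2 = 2/3 ↦ 1
p1 = 1/3, p2 = 1 ↦ 1
p1 = 2/3, p2 = 0 ↦ 1
p1 = 2/3, p2 = 1/3 ↦ 1
p1 = 2/3, p2 = 2/3 ↦ 1
p1 = 2/3, p2 = 1 ↦ 1
p1 = 1, p2 = 0 ↦ 1
p1 = 1, p2 = 1/3 ↦ 1
p1 = 1, p2 = 2/3 ↦ 1
p1 = 1, p2 = 1 ↦ 1
Every assignment gives a value ≥ 2/3.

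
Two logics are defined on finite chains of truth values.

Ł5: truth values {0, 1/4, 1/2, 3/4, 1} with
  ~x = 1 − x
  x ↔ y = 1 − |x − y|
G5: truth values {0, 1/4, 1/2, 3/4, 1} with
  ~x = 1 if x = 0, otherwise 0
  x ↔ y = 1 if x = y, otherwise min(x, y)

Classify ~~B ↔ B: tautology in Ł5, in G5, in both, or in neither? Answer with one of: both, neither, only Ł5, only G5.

only Ł5

In Ł5: every assignment gives 1 — tautology.
In G5: at B = 1/4 the value is 1/4 — not a tautology.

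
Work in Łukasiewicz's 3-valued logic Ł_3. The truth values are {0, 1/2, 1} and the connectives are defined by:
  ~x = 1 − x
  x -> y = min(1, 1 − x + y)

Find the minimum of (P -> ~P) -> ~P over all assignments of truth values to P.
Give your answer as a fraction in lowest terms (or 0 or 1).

Take P = 1/2:
~P = ~1/2 = 1/2
P -> ~P = 1/2 -> 1/2 = 1
~P = ~1/2 = 1/2
(P -> ~P) -> ~P = 1 -> 1/2 = 1/2
No assignment yields a value below 1/2, so this is the minimum.

1/2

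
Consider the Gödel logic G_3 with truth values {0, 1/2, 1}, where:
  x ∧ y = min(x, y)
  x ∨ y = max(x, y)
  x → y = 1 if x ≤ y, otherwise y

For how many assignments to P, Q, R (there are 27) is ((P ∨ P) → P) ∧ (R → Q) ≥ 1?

18

value 1: 18 assignments (counts)
value 1/2: 3 assignments
value 0: 6 assignments
So 18 of the 27 assignments meet the threshold.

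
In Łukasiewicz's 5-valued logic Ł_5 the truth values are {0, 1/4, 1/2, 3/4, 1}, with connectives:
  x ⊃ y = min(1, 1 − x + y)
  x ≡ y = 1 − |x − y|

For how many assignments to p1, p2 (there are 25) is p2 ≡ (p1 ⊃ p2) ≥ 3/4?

value 1: 9 assignments (counts)
value 3/4: 7 assignments (counts)
value 1/2: 5 assignments
value 1/4: 3 assignments
value 0: 1 assignment
So 16 of the 25 assignments meet the threshold.

16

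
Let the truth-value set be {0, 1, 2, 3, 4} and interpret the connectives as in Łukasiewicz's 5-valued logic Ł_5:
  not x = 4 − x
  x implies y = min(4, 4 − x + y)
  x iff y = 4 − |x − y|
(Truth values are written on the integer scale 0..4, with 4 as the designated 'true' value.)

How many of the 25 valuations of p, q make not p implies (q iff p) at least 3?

value 4: 19 assignments (counts)
value 3: 2 assignments (counts)
value 2: 2 assignments
value 1: 1 assignment
value 0: 1 assignment
So 21 of the 25 assignments meet the threshold.

21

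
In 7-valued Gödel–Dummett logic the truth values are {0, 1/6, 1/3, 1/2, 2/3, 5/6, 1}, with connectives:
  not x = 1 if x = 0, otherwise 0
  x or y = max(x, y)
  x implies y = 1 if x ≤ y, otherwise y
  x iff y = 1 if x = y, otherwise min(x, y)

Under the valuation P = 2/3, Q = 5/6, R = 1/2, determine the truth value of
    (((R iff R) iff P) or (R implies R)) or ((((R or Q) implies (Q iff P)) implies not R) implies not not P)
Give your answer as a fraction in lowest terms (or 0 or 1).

R iff R = 1/2 iff 1/2 = 1
(R iff R) iff P = 1 iff 2/3 = 2/3
R implies R = 1/2 implies 1/2 = 1
((R iff R) iff P) or (R implies R) = 2/3 or 1 = 1
R or Q = 1/2 or 5/6 = 5/6
Q iff P = 5/6 iff 2/3 = 2/3
(R or Q) implies (Q iff P) = 5/6 implies 2/3 = 2/3
not R = not 1/2 = 0
((R or Q) implies (Q iff P)) implies not R = 2/3 implies 0 = 0
not P = not 2/3 = 0
not not P = not 0 = 1
(((R or Q) implies (Q iff P)) implies not R) implies not not P = 0 implies 1 = 1
(((R iff R) iff P) or (R implies R)) or ((((R or Q) implies (Q iff P)) implies not R) implies not not P) = 1 or 1 = 1

1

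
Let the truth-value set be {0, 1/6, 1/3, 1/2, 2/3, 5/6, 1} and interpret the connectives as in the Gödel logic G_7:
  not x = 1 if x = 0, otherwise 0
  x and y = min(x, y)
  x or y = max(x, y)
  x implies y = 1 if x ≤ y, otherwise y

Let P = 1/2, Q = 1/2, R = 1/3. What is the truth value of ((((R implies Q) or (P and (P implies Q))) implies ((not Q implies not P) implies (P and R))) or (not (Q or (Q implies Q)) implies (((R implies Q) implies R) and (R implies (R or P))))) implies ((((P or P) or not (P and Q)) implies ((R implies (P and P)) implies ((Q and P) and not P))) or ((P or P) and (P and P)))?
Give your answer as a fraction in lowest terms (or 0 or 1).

1/2

R implies Q = 1/3 implies 1/2 = 1
P implies Q = 1/2 implies 1/2 = 1
P and (P implies Q) = 1/2 and 1 = 1/2
(R implies Q) or (P and (P implies Q)) = 1 or 1/2 = 1
not Q = not 1/2 = 0
not P = not 1/2 = 0
not Q implies not P = 0 implies 0 = 1
P and R = 1/2 and 1/3 = 1/3
(not Q implies not P) implies (P and R) = 1 implies 1/3 = 1/3
((R implies Q) or (P and (P implies Q))) implies ((not Q implies not P) implies (P and R)) = 1 implies 1/3 = 1/3
Q implies Q = 1/2 implies 1/2 = 1
Q or (Q implies Q) = 1/2 or 1 = 1
not (Q or (Q implies Q)) = not 1 = 0
R implies Q = 1/3 implies 1/2 = 1
(R implies Q) implies R = 1 implies 1/3 = 1/3
R or P = 1/3 or 1/2 = 1/2
R implies (R or P) = 1/3 implies 1/2 = 1
((R implies Q) implies R) and (R implies (R or P)) = 1/3 and 1 = 1/3
not (Q or (Q implies Q)) implies (((R implies Q) implies R) and (R implies (R or P))) = 0 implies 1/3 = 1
(((R implies Q) or (P and (P implies Q))) implies ((not Q implies not P) implies (P and R))) or (not (Q or (Q implies Q)) implies (((R implies Q) implies R) and (R implies (R or P)))) = 1/3 or 1 = 1
P or P = 1/2 or 1/2 = 1/2
P and Q = 1/2 and 1/2 = 1/2
not (P and Q) = not 1/2 = 0
(P or P) or not (P and Q) = 1/2 or 0 = 1/2
P and P = 1/2 and 1/2 = 1/2
R implies (P and P) = 1/3 implies 1/2 = 1
Q and P = 1/2 and 1/2 = 1/2
not P = not 1/2 = 0
(Q and P) and not P = 1/2 and 0 = 0
(R implies (P and P)) implies ((Q and P) and not P) = 1 implies 0 = 0
((P or P) or not (P and Q)) implies ((R implies (P and P)) implies ((Q and P) and not P)) = 1/2 implies 0 = 0
P or P = 1/2 or 1/2 = 1/2
P and P = 1/2 and 1/2 = 1/2
(P or P) and (P and P) = 1/2 and 1/2 = 1/2
(((P or P) or not (P and Q)) implies ((R implies (P and P)) implies ((Q and P) and not P))) or ((P or P) and (P and P)) = 0 or 1/2 = 1/2
((((R implies Q) or (P and (P implies Q))) implies ((not Q implies not P) implies (P and R))) or (not (Q or (Q implies Q)) implies (((R implies Q) implies R) and (R implies (R or P))))) implies ((((P or P) or not (P and Q)) implies ((R implies (P and P)) implies ((Q and P) and not P))) or ((P or P) and (P and P))) = 1 implies 1/2 = 1/2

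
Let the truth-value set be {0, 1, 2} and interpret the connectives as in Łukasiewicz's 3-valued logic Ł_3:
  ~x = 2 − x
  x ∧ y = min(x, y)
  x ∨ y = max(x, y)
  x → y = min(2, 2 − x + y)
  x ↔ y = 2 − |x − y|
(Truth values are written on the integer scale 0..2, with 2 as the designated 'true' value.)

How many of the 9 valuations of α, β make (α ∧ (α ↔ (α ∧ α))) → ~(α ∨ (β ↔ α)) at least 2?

5

α = 0, β = 0 ↦ 2  ≥
α = 0, β = 1 ↦ 2  ≥
α = 0, β = 2 ↦ 2  ≥
α = 1, β = 0 ↦ 2  ≥
α = 1, β = 1 ↦ 1  <
α = 1, β = 2 ↦ 2  ≥
α = 2, β = 0 ↦ 0  <
α = 2, β = 1 ↦ 0  <
α = 2, β = 2 ↦ 0  <
So 5 of the 9 assignments meet the threshold.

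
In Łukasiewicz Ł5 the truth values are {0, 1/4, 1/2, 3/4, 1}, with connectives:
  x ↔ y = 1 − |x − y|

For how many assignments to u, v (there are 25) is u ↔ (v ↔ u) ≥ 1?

7

value 1: 7 assignments (counts)
value 3/4: 7 assignments
value 1/2: 6 assignments
value 1/4: 3 assignments
value 0: 2 assignments
So 7 of the 25 assignments meet the threshold.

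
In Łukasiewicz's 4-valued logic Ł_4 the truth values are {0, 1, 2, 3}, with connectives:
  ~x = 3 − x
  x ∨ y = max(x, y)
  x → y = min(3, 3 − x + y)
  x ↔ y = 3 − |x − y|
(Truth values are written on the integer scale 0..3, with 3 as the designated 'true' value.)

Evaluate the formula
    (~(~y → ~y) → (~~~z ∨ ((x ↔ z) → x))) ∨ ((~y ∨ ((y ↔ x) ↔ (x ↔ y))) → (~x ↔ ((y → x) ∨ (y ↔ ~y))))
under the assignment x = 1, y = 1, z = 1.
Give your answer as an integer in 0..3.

~y = ~1 = 2
~y = ~1 = 2
~y → ~y = 2 → 2 = 3
~(~y → ~y) = ~3 = 0
~z = ~1 = 2
~~z = ~2 = 1
~~~z = ~1 = 2
x ↔ z = 1 ↔ 1 = 3
(x ↔ z) → x = 3 → 1 = 1
~~~z ∨ ((x ↔ z) → x) = 2 ∨ 1 = 2
~(~y → ~y) → (~~~z ∨ ((x ↔ z) → x)) = 0 → 2 = 3
~y = ~1 = 2
y ↔ x = 1 ↔ 1 = 3
x ↔ y = 1 ↔ 1 = 3
(y ↔ x) ↔ (x ↔ y) = 3 ↔ 3 = 3
~y ∨ ((y ↔ x) ↔ (x ↔ y)) = 2 ∨ 3 = 3
~x = ~1 = 2
y → x = 1 → 1 = 3
~y = ~1 = 2
y ↔ ~y = 1 ↔ 2 = 2
(y → x) ∨ (y ↔ ~y) = 3 ∨ 2 = 3
~x ↔ ((y → x) ∨ (y ↔ ~y)) = 2 ↔ 3 = 2
(~y ∨ ((y ↔ x) ↔ (x ↔ y))) → (~x ↔ ((y → x) ∨ (y ↔ ~y))) = 3 → 2 = 2
(~(~y → ~y) → (~~~z ∨ ((x ↔ z) → x))) ∨ ((~y ∨ ((y ↔ x) ↔ (x ↔ y))) → (~x ↔ ((y → x) ∨ (y ↔ ~y)))) = 3 ∨ 2 = 3

3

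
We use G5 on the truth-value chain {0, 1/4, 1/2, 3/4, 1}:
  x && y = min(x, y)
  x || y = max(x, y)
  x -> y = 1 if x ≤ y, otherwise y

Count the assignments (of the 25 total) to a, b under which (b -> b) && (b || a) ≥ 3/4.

16

value 1: 9 assignments (counts)
value 3/4: 7 assignments (counts)
value 1/2: 5 assignments
value 1/4: 3 assignments
value 0: 1 assignment
So 16 of the 25 assignments meet the threshold.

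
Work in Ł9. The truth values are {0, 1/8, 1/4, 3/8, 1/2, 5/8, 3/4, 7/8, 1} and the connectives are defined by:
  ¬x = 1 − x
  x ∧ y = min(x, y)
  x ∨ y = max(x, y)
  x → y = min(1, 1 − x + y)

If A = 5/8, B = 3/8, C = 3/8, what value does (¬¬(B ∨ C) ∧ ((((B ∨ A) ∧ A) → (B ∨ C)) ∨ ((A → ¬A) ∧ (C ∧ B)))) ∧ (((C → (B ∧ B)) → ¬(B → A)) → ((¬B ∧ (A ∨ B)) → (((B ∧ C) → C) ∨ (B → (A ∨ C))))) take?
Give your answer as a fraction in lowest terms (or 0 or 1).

B ∨ C = 3/8 ∨ 3/8 = 3/8
¬(B ∨ C) = ¬3/8 = 5/8
¬¬(B ∨ C) = ¬5/8 = 3/8
B ∨ A = 3/8 ∨ 5/8 = 5/8
(B ∨ A) ∧ A = 5/8 ∧ 5/8 = 5/8
B ∨ C = 3/8 ∨ 3/8 = 3/8
((B ∨ A) ∧ A) → (B ∨ C) = 5/8 → 3/8 = 3/4
¬A = ¬5/8 = 3/8
A → ¬A = 5/8 → 3/8 = 3/4
C ∧ B = 3/8 ∧ 3/8 = 3/8
(A → ¬A) ∧ (C ∧ B) = 3/4 ∧ 3/8 = 3/8
(((B ∨ A) ∧ A) → (B ∨ C)) ∨ ((A → ¬A) ∧ (C ∧ B)) = 3/4 ∨ 3/8 = 3/4
¬¬(B ∨ C) ∧ ((((B ∨ A) ∧ A) → (B ∨ C)) ∨ ((A → ¬A) ∧ (C ∧ B))) = 3/8 ∧ 3/4 = 3/8
B ∧ B = 3/8 ∧ 3/8 = 3/8
C → (B ∧ B) = 3/8 → 3/8 = 1
B → A = 3/8 → 5/8 = 1
¬(B → A) = ¬1 = 0
(C → (B ∧ B)) → ¬(B → A) = 1 → 0 = 0
¬B = ¬3/8 = 5/8
A ∨ B = 5/8 ∨ 3/8 = 5/8
¬B ∧ (A ∨ B) = 5/8 ∧ 5/8 = 5/8
B ∧ C = 3/8 ∧ 3/8 = 3/8
(B ∧ C) → C = 3/8 → 3/8 = 1
A ∨ C = 5/8 ∨ 3/8 = 5/8
B → (A ∨ C) = 3/8 → 5/8 = 1
((B ∧ C) → C) ∨ (B → (A ∨ C)) = 1 ∨ 1 = 1
(¬B ∧ (A ∨ B)) → (((B ∧ C) → C) ∨ (B → (A ∨ C))) = 5/8 → 1 = 1
((C → (B ∧ B)) → ¬(B → A)) → ((¬B ∧ (A ∨ B)) → (((B ∧ C) → C) ∨ (B → (A ∨ C)))) = 0 → 1 = 1
(¬¬(B ∨ C) ∧ ((((B ∨ A) ∧ A) → (B ∨ C)) ∨ ((A → ¬A) ∧ (C ∧ B)))) ∧ (((C → (B ∧ B)) → ¬(B → A)) → ((¬B ∧ (A ∨ B)) → (((B ∧ C) → C) ∨ (B → (A ∨ C))))) = 3/8 ∧ 1 = 3/8

3/8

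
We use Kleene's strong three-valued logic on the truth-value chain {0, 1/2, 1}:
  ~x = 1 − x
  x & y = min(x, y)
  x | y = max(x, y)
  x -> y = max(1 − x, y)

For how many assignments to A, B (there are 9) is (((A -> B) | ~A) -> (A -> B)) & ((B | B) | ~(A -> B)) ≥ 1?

A = 0, B = 0 ↦ 0  <
A = 0, B = 1/2 ↦ 1/2  <
A = 0, B = 1 ↦ 1  ≥
A = 1/2, B = 0 ↦ 1/2  <
A = 1/2, B = 1/2 ↦ 1/2  <
A = 1/2, B = 1 ↦ 1  ≥
A = 1, B = 0 ↦ 1  ≥
A = 1, B = 1/2 ↦ 1/2  <
A = 1, B = 1 ↦ 1  ≥
So 4 of the 9 assignments meet the threshold.

4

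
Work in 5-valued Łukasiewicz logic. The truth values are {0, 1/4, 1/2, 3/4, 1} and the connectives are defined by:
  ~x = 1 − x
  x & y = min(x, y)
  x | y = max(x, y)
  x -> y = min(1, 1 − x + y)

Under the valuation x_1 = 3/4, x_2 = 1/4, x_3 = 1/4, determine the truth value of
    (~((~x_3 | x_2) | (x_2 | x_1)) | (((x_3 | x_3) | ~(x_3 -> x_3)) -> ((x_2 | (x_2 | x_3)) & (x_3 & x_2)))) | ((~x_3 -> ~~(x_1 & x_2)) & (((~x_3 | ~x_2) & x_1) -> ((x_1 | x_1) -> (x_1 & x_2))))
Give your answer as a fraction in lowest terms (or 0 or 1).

~x_3 = ~1/4 = 3/4
~x_3 | x_2 = 3/4 | 1/4 = 3/4
x_2 | x_1 = 1/4 | 3/4 = 3/4
(~x_3 | x_2) | (x_2 | x_1) = 3/4 | 3/4 = 3/4
~((~x_3 | x_2) | (x_2 | x_1)) = ~3/4 = 1/4
x_3 | x_3 = 1/4 | 1/4 = 1/4
x_3 -> x_3 = 1/4 -> 1/4 = 1
~(x_3 -> x_3) = ~1 = 0
(x_3 | x_3) | ~(x_3 -> x_3) = 1/4 | 0 = 1/4
x_2 | x_3 = 1/4 | 1/4 = 1/4
x_2 | (x_2 | x_3) = 1/4 | 1/4 = 1/4
x_3 & x_2 = 1/4 & 1/4 = 1/4
(x_2 | (x_2 | x_3)) & (x_3 & x_2) = 1/4 & 1/4 = 1/4
((x_3 | x_3) | ~(x_3 -> x_3)) -> ((x_2 | (x_2 | x_3)) & (x_3 & x_2)) = 1/4 -> 1/4 = 1
~((~x_3 | x_2) | (x_2 | x_1)) | (((x_3 | x_3) | ~(x_3 -> x_3)) -> ((x_2 | (x_2 | x_3)) & (x_3 & x_2))) = 1/4 | 1 = 1
~x_3 = ~1/4 = 3/4
x_1 & x_2 = 3/4 & 1/4 = 1/4
~(x_1 & x_2) = ~1/4 = 3/4
~~(x_1 & x_2) = ~3/4 = 1/4
~x_3 -> ~~(x_1 & x_2) = 3/4 -> 1/4 = 1/2
~x_3 = ~1/4 = 3/4
~x_2 = ~1/4 = 3/4
~x_3 | ~x_2 = 3/4 | 3/4 = 3/4
(~x_3 | ~x_2) & x_1 = 3/4 & 3/4 = 3/4
x_1 | x_1 = 3/4 | 3/4 = 3/4
x_1 & x_2 = 3/4 & 1/4 = 1/4
(x_1 | x_1) -> (x_1 & x_2) = 3/4 -> 1/4 = 1/2
((~x_3 | ~x_2) & x_1) -> ((x_1 | x_1) -> (x_1 & x_2)) = 3/4 -> 1/2 = 3/4
(~x_3 -> ~~(x_1 & x_2)) & (((~x_3 | ~x_2) & x_1) -> ((x_1 | x_1) -> (x_1 & x_2))) = 1/2 & 3/4 = 1/2
(~((~x_3 | x_2) | (x_2 | x_1)) | (((x_3 | x_3) | ~(x_3 -> x_3)) -> ((x_2 | (x_2 | x_3)) & (x_3 & x_2)))) | ((~x_3 -> ~~(x_1 & x_2)) & (((~x_3 | ~x_2) & x_1) -> ((x_1 | x_1) -> (x_1 & x_2)))) = 1 | 1/2 = 1

1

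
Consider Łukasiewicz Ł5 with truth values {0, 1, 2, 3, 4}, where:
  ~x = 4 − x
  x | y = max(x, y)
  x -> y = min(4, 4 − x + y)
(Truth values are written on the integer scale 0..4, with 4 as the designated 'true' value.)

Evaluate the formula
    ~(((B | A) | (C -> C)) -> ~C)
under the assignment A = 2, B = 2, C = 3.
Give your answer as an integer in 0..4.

B | A = 2 | 2 = 2
C -> C = 3 -> 3 = 4
(B | A) | (C -> C) = 2 | 4 = 4
~C = ~3 = 1
((B | A) | (C -> C)) -> ~C = 4 -> 1 = 1
~(((B | A) | (C -> C)) -> ~C) = ~1 = 3

3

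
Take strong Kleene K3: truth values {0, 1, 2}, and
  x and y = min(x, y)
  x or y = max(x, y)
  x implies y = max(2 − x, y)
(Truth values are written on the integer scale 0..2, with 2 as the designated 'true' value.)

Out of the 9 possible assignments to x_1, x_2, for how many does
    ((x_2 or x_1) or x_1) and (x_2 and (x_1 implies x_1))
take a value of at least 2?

2

x_1 = 0, x_2 = 0 ↦ 0  <
x_1 = 0, x_2 = 1 ↦ 1  <
x_1 = 0, x_2 = 2 ↦ 2  ≥
x_1 = 1, x_2 = 0 ↦ 0  <
x_1 = 1, x_2 = 1 ↦ 1  <
x_1 = 1, x_2 = 2 ↦ 1  <
x_1 = 2, x_2 = 0 ↦ 0  <
x_1 = 2, x_2 = 1 ↦ 1  <
x_1 = 2, x_2 = 2 ↦ 2  ≥
So 2 of the 9 assignments meet the threshold.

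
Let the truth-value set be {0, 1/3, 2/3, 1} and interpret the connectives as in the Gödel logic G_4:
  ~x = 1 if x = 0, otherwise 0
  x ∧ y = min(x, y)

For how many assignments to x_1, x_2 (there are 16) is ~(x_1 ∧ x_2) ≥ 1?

7

x_1 = 0, x_2 = 0 ↦ 1  ≥
x_1 = 0, x_2 = 1/3 ↦ 1  ≥
x_1 = 0, x_2 = 2/3 ↦ 1  ≥
x_1 = 0, x_2 = 1 ↦ 1  ≥
x_1 = 1/3, x_2 = 0 ↦ 1  ≥
x_1 = 1/3, x_2 = 1/3 ↦ 0  <
x_1 = 1/3, x_2 = 2/3 ↦ 0  <
x_1 = 1/3, x_2 = 1 ↦ 0  <
x_1 = 2/3, x_2 = 0 ↦ 1  ≥
x_1 = 2/3, x_2 = 1/3 ↦ 0  <
x_1 = 2/3, x_2 = 2/3 ↦ 0  <
x_1 = 2/3, x_2 = 1 ↦ 0  <
x_1 = 1, x_2 = 0 ↦ 1  ≥
x_1 = 1, x_2 = 1/3 ↦ 0  <
x_1 = 1, x_2 = 2/3 ↦ 0  <
x_1 = 1, x_2 = 1 ↦ 0  <
So 7 of the 16 assignments meet the threshold.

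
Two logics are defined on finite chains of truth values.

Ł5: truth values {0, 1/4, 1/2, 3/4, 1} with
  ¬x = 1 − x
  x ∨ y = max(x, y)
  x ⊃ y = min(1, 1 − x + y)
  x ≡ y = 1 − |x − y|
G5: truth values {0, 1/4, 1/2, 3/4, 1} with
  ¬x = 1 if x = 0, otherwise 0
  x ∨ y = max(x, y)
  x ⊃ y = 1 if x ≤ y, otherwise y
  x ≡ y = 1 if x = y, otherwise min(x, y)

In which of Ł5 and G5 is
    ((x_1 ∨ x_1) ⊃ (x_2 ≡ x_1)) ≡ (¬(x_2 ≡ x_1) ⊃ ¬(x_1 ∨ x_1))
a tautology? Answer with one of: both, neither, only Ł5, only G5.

In Ł5: every assignment gives 1 — tautology.
In G5: at x_1 = 1/2, x_2 = 1/4 the value is 1/4 — not a tautology.

only Ł5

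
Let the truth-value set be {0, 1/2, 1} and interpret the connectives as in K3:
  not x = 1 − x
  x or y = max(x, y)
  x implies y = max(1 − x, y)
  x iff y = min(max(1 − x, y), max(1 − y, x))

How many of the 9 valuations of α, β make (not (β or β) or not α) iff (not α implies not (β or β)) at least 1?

α = 0, β = 0 ↦ 1  ≥
α = 0, β = 1/2 ↦ 1/2  <
α = 0, β = 1 ↦ 0  <
α = 1/2, β = 0 ↦ 1  ≥
α = 1/2, β = 1/2 ↦ 1/2  <
α = 1/2, β = 1 ↦ 1/2  <
α = 1, β = 0 ↦ 1  ≥
α = 1, β = 1/2 ↦ 1/2  <
α = 1, β = 1 ↦ 0  <
So 3 of the 9 assignments meet the threshold.

3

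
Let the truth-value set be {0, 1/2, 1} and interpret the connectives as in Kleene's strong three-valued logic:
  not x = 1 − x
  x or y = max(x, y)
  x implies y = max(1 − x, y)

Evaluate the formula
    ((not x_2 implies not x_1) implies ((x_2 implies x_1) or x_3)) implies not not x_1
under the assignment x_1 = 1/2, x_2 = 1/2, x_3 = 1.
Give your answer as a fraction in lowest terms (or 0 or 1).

not x_2 = not 1/2 = 1/2
not x_1 = not 1/2 = 1/2
not x_2 implies not x_1 = 1/2 implies 1/2 = 1/2
x_2 implies x_1 = 1/2 implies 1/2 = 1/2
(x_2 implies x_1) or x_3 = 1/2 or 1 = 1
(not x_2 implies not x_1) implies ((x_2 implies x_1) or x_3) = 1/2 implies 1 = 1
not x_1 = not 1/2 = 1/2
not not x_1 = not 1/2 = 1/2
((not x_2 implies not x_1) implies ((x_2 implies x_1) or x_3)) implies not not x_1 = 1 implies 1/2 = 1/2

1/2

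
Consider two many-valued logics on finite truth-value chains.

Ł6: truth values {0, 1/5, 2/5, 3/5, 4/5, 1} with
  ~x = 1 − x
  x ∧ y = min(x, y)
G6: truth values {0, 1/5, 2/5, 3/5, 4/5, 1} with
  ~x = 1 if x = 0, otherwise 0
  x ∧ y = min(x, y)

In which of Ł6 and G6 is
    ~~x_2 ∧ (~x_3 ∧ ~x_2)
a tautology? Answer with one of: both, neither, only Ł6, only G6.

neither

In Ł6: at x_2 = 0, x_3 = 0 the value is 0 — not a tautology.
In G6: at x_2 = 0, x_3 = 0 the value is 0 — not a tautology.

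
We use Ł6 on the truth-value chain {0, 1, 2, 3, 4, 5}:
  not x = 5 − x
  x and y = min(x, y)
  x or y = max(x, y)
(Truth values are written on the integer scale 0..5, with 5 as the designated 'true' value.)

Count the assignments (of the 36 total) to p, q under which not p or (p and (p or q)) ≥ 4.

value 5: 12 assignments (counts)
value 4: 12 assignments (counts)
value 3: 12 assignments
So 24 of the 36 assignments meet the threshold.

24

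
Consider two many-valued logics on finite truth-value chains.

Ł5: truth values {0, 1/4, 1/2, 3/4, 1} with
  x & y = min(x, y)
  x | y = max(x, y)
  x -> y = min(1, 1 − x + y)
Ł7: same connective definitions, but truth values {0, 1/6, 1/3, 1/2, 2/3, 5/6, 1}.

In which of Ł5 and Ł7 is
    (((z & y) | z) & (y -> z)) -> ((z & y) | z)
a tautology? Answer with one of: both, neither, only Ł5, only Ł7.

both

In Ł5: every assignment gives 1 — tautology.
In Ł7: every assignment gives 1 — tautology.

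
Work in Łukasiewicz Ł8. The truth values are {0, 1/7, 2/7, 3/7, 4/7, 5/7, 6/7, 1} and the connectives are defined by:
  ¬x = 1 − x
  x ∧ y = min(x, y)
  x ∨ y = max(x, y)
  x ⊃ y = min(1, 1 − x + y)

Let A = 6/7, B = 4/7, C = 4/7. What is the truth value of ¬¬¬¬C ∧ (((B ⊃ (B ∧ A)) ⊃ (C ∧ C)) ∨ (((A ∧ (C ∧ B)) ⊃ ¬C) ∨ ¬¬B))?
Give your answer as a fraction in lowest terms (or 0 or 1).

4/7

¬C = ¬4/7 = 3/7
¬¬C = ¬3/7 = 4/7
¬¬¬C = ¬4/7 = 3/7
¬¬¬¬C = ¬3/7 = 4/7
B ∧ A = 4/7 ∧ 6/7 = 4/7
B ⊃ (B ∧ A) = 4/7 ⊃ 4/7 = 1
C ∧ C = 4/7 ∧ 4/7 = 4/7
(B ⊃ (B ∧ A)) ⊃ (C ∧ C) = 1 ⊃ 4/7 = 4/7
C ∧ B = 4/7 ∧ 4/7 = 4/7
A ∧ (C ∧ B) = 6/7 ∧ 4/7 = 4/7
¬C = ¬4/7 = 3/7
(A ∧ (C ∧ B)) ⊃ ¬C = 4/7 ⊃ 3/7 = 6/7
¬B = ¬4/7 = 3/7
¬¬B = ¬3/7 = 4/7
((A ∧ (C ∧ B)) ⊃ ¬C) ∨ ¬¬B = 6/7 ∨ 4/7 = 6/7
((B ⊃ (B ∧ A)) ⊃ (C ∧ C)) ∨ (((A ∧ (C ∧ B)) ⊃ ¬C) ∨ ¬¬B) = 4/7 ∨ 6/7 = 6/7
¬¬¬¬C ∧ (((B ⊃ (B ∧ A)) ⊃ (C ∧ C)) ∨ (((A ∧ (C ∧ B)) ⊃ ¬C) ∨ ¬¬B)) = 4/7 ∧ 6/7 = 4/7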